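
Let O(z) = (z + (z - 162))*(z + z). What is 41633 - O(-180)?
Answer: -146287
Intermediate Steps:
O(z) = 2*z*(-162 + 2*z) (O(z) = (z + (-162 + z))*(2*z) = (-162 + 2*z)*(2*z) = 2*z*(-162 + 2*z))
41633 - O(-180) = 41633 - 4*(-180)*(-81 - 180) = 41633 - 4*(-180)*(-261) = 41633 - 1*187920 = 41633 - 187920 = -146287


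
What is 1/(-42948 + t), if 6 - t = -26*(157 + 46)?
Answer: -1/37664 ≈ -2.6551e-5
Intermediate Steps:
t = 5284 (t = 6 - (-26)*(157 + 46) = 6 - (-26)*203 = 6 - 1*(-5278) = 6 + 5278 = 5284)
1/(-42948 + t) = 1/(-42948 + 5284) = 1/(-37664) = -1/37664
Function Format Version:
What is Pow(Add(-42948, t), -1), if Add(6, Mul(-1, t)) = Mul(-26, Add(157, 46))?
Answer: Rational(-1, 37664) ≈ -2.6551e-5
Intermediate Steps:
t = 5284 (t = Add(6, Mul(-1, Mul(-26, Add(157, 46)))) = Add(6, Mul(-1, Mul(-26, 203))) = Add(6, Mul(-1, -5278)) = Add(6, 5278) = 5284)
Pow(Add(-42948, t), -1) = Pow(Add(-42948, 5284), -1) = Pow(-37664, -1) = Rational(-1, 37664)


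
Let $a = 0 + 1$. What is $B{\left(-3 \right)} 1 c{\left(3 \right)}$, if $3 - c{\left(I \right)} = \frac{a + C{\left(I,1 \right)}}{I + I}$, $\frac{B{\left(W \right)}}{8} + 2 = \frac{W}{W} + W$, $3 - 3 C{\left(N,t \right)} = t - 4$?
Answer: $-80$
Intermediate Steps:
$a = 1$
$C{\left(N,t \right)} = \frac{7}{3} - \frac{t}{3}$ ($C{\left(N,t \right)} = 1 - \frac{t - 4}{3} = 1 - \frac{-4 + t}{3} = 1 - \left(- \frac{4}{3} + \frac{t}{3}\right) = \frac{7}{3} - \frac{t}{3}$)
$B{\left(W \right)} = -8 + 8 W$ ($B{\left(W \right)} = -16 + 8 \left(\frac{W}{W} + W\right) = -16 + 8 \left(1 + W\right) = -16 + \left(8 + 8 W\right) = -8 + 8 W$)
$c{\left(I \right)} = 3 - \frac{3}{2 I}$ ($c{\left(I \right)} = 3 - \frac{1 + \left(\frac{7}{3} - \frac{1}{3}\right)}{I + I} = 3 - \frac{1 + \left(\frac{7}{3} - \frac{1}{3}\right)}{2 I} = 3 - \left(1 + 2\right) \frac{1}{2 I} = 3 - 3 \frac{1}{2 I} = 3 - \frac{3}{2 I}$)
$B{\left(-3 \right)} 1 c{\left(3 \right)} = \left(-8 + 8 \left(-3\right)\right) 1 \left(3 - \frac{3}{2 \cdot 3}\right) = \left(-8 - 24\right) 1 \left(3 - \frac{1}{2}\right) = \left(-32\right) 1 \left(3 - \frac{1}{2}\right) = \left(-32\right) \frac{5}{2} = -80$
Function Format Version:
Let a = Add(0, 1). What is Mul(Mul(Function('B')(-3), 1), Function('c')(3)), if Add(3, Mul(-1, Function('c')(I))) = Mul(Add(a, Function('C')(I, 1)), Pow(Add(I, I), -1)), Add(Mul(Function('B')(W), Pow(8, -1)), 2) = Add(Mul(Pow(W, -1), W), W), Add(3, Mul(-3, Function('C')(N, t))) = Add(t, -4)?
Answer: -80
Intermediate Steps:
a = 1
Function('C')(N, t) = Add(Rational(7, 3), Mul(Rational(-1, 3), t)) (Function('C')(N, t) = Add(1, Mul(Rational(-1, 3), Add(t, -4))) = Add(1, Mul(Rational(-1, 3), Add(-4, t))) = Add(1, Add(Rational(4, 3), Mul(Rational(-1, 3), t))) = Add(Rational(7, 3), Mul(Rational(-1, 3), t)))
Function('B')(W) = Add(-8, Mul(8, W)) (Function('B')(W) = Add(-16, Mul(8, Add(Mul(Pow(W, -1), W), W))) = Add(-16, Mul(8, Add(1, W))) = Add(-16, Add(8, Mul(8, W))) = Add(-8, Mul(8, W)))
Function('c')(I) = Add(3, Mul(Rational(-3, 2), Pow(I, -1))) (Function('c')(I) = Add(3, Mul(-1, Mul(Add(1, Add(Rational(7, 3), Mul(Rational(-1, 3), 1))), Pow(Add(I, I), -1)))) = Add(3, Mul(-1, Mul(Add(1, Add(Rational(7, 3), Rational(-1, 3))), Pow(Mul(2, I), -1)))) = Add(3, Mul(-1, Mul(Add(1, 2), Mul(Rational(1, 2), Pow(I, -1))))) = Add(3, Mul(-1, Mul(3, Mul(Rational(1, 2), Pow(I, -1))))) = Add(3, Mul(-1, Mul(Rational(3, 2), Pow(I, -1)))) = Add(3, Mul(Rational(-3, 2), Pow(I, -1))))
Mul(Mul(Function('B')(-3), 1), Function('c')(3)) = Mul(Mul(Add(-8, Mul(8, -3)), 1), Add(3, Mul(Rational(-3, 2), Pow(3, -1)))) = Mul(Mul(Add(-8, -24), 1), Add(3, Mul(Rational(-3, 2), Rational(1, 3)))) = Mul(Mul(-32, 1), Add(3, Rational(-1, 2))) = Mul(-32, Rational(5, 2)) = -80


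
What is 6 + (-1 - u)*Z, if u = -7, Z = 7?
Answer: 48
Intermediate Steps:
6 + (-1 - u)*Z = 6 + (-1 - 1*(-7))*7 = 6 + (-1 + 7)*7 = 6 + 6*7 = 6 + 42 = 48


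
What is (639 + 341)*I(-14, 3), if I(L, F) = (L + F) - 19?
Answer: -29400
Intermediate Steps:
I(L, F) = -19 + F + L (I(L, F) = (F + L) - 19 = -19 + F + L)
(639 + 341)*I(-14, 3) = (639 + 341)*(-19 + 3 - 14) = 980*(-30) = -29400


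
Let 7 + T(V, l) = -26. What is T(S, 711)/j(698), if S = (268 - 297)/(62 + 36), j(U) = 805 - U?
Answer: -33/107 ≈ -0.30841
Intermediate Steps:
S = -29/98 ≈ -0.29592
T(V, l) = -33 (T(V, l) = -7 - 26 = -33)
T(S, 711)/j(698) = -33/(805 - 1*698) = -33/(805 - 698) = -33/107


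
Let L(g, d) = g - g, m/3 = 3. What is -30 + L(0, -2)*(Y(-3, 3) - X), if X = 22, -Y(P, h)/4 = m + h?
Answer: -30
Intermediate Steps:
m = 9 (m = 3*3 = 9)
Y(P, h) = -36 - 4*h (Y(P, h) = -4*(9 + h) = -36 - 4*h)
L(g, d) = 0
-30 + L(0, -2)*(Y(-3, 3) - X) = -30 + 0*((-36 - 4*3) - 1*22) = -30 + 0*((-36 - 12) - 22) = -30 + 0*(-48 - 22) = -30 + 0*(-70) = -30 + 0 = -30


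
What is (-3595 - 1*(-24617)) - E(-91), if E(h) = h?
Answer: 21113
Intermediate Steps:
(-3595 - 1*(-24617)) - E(-91) = (-3595 - 1*(-24617)) - 1*(-91) = (-3595 + 24617) + 91 = 21022 + 91 = 21113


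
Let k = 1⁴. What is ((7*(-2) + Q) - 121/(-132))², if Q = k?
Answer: 21025/144 ≈ 146.01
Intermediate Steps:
k = 1
Q = 1
((7*(-2) + Q) - 121/(-132))² = ((7*(-2) + 1) - 121/(-132))² = ((-14 + 1) - 121*(-1/132))² = (-13 + 11/12)² = (-145/12)² = 21025/144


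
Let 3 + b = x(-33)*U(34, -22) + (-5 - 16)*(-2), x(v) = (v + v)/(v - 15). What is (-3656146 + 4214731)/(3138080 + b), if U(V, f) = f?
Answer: 446868/2510471 ≈ 0.17800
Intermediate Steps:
x(v) = 2*v/(-15 + v) (x(v) = (2*v)/(-15 + v) = 2*v/(-15 + v))
b = 35/4 (b = -3 + ((2*(-33)/(-15 - 33))*(-22) + (-5 - 16)*(-2)) = -3 + ((2*(-33)/(-48))*(-22) - 21*(-2)) = -3 + ((2*(-33)*(-1/48))*(-22) + 42) = -3 + ((11/8)*(-22) + 42) = -3 + (-121/4 + 42) = -3 + 47/4 = 35/4 ≈ 8.7500)
(-3656146 + 4214731)/(3138080 + b) = (-3656146 + 4214731)/(3138080 + 35/4) = 558585/(12552355/4) = 558585*(4/12552355) = 446868/2510471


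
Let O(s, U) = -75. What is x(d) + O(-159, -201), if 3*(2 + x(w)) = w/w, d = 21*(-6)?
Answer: -230/3 ≈ -76.667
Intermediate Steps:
d = -126
x(w) = -5/3 (x(w) = -2 + (w/w)/3 = -2 + (⅓)*1 = -2 + ⅓ = -5/3)
x(d) + O(-159, -201) = -5/3 - 75 = -230/3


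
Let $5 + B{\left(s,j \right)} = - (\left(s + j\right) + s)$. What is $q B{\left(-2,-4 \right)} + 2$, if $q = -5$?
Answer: $-13$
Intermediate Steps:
$B{\left(s,j \right)} = -5 - j - 2 s$ ($B{\left(s,j \right)} = -5 - \left(\left(s + j\right) + s\right) = -5 - \left(\left(j + s\right) + s\right) = -5 - \left(j + 2 s\right) = -5 - j - 2 s$)
$q B{\left(-2,-4 \right)} + 2 = - 5 \left(-5 - -4 - -4\right) + 2 = - 5 \left(-5 + 4 + 4\right) + 2 = \left(-5\right) 3 + 2 = -15 + 2 = -13$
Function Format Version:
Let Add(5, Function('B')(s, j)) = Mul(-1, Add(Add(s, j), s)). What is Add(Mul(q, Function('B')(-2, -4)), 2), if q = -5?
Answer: -13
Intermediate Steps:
Function('B')(s, j) = Add(-5, Mul(-1, j), Mul(-2, s)) (Function('B')(s, j) = Add(-5, Mul(-1, Add(Add(s, j), s))) = Add(-5, Mul(-1, Add(Add(j, s), s))) = Add(-5, Mul(-1, Add(j, Mul(2, s)))) = Add(-5, Add(Mul(-1, j), Mul(-2, s))) = Add(-5, Mul(-1, j), Mul(-2, s)))
Add(Mul(q, Function('B')(-2, -4)), 2) = Add(Mul(-5, Add(-5, Mul(-1, -4), Mul(-2, -2))), 2) = Add(Mul(-5, Add(-5, 4, 4)), 2) = Add(Mul(-5, 3), 2) = Add(-15, 2) = -13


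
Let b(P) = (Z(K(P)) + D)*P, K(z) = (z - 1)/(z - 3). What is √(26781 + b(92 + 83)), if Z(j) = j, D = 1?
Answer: √200675926/86 ≈ 164.72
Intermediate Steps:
K(z) = (-1 + z)/(-3 + z)
b(P) = P*(1 + (-1 + P)/(-3 + P)) (b(P) = ((-1 + P)/(-3 + P) + 1)*P = (1 + (-1 + P)/(-3 + P))*P = P*(1 + (-1 + P)/(-3 + P)))
√(26781 + b(92 + 83)) = √(26781 + 2*(92 + 83)*(-2 + (92 + 83))/(-3 + (92 + 83))) = √(26781 + 2*175*(-2 + 175)/(-3 + 175)) = √(26781 + 2*175*173/172) = √(26781 + 2*175*(1/172)*173) = √(26781 + 30275/86) = √(2333441/86) = √200675926/86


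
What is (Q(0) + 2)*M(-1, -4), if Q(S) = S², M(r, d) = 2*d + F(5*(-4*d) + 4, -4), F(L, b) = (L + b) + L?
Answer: 312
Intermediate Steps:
F(L, b) = b + 2*L
M(r, d) = 4 - 38*d (M(r, d) = 2*d + (-4 + 2*(5*(-4*d) + 4)) = 2*d + (-4 + 2*(-20*d + 4)) = 2*d + (-4 + 2*(4 - 20*d)) = 2*d + (-4 + (8 - 40*d)) = 2*d + (4 - 40*d) = 4 - 38*d)
(Q(0) + 2)*M(-1, -4) = (0² + 2)*(4 - 38*(-4)) = (0 + 2)*(4 + 152) = 2*156 = 312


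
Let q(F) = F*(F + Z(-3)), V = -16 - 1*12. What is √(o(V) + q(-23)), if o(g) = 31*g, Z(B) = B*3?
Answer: 2*I*√33 ≈ 11.489*I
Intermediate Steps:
Z(B) = 3*B
V = -28 (V = -16 - 12 = -28)
q(F) = F*(-9 + F) (q(F) = F*(F + 3*(-3)) = F*(F - 9) = F*(-9 + F))
√(o(V) + q(-23)) = √(31*(-28) - 23*(-9 - 23)) = √(-868 - 23*(-32)) = √(-868 + 736) = √(-132) = 2*I*√33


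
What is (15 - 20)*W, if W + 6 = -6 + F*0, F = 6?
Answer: 60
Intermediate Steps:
W = -12 (W = -6 + (-6 + 6*0) = -6 + (-6 + 0) = -6 - 6 = -12)
(15 - 20)*W = (15 - 20)*(-12) = -5*(-12) = 60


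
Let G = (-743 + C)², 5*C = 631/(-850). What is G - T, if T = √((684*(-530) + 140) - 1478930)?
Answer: 9975370541161/18062500 - 3*I*√204590 ≈ 5.5227e+5 - 1356.9*I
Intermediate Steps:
C = -631/4250 (C = (631/(-850))/5 = (631*(-1/850))/5 = (⅕)*(-631/850) = -631/4250 ≈ -0.14847)
G = 9975370541161/18062500 (G = (-743 - 631/4250)² = (-3158381/4250)² = 9975370541161/18062500 ≈ 5.5227e+5)
T = 3*I*√204590 (T = √((-362520 + 140) - 1478930) = √(-362380 - 1478930) = √(-1841310) = 3*I*√204590 ≈ 1356.9*I)
G - T = 9975370541161/18062500 - 3*I*√204590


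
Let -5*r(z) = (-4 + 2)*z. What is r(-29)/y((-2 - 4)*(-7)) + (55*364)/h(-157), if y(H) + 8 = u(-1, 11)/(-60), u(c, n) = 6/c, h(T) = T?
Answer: -1563368/12403 ≈ -126.05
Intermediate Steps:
r(z) = 2*z/5 (r(z) = -(-4 + 2)*z/5 = -(-2)*z/5 = 2*z/5)
y(H) = -79/10 (y(H) = -8 + (6/(-1))/(-60) = -8 + (6*(-1))*(-1/60) = -8 - 6*(-1/60) = -8 + ⅒ = -79/10)
r(-29)/y((-2 - 4)*(-7)) + (55*364)/h(-157) = ((⅖)*(-29))/(-79/10) + (55*364)/(-157) = -58/5*(-10/79) + 20020*(-1/157) = 116/79 - 20020/157 = -1563368/12403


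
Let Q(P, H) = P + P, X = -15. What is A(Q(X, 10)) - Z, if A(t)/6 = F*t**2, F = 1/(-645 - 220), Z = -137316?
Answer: 23754588/173 ≈ 1.3731e+5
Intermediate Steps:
Q(P, H) = 2*P
F = -1/865 (F = 1/(-865) = -1/865 ≈ -0.0011561)
A(t) = -6*t**2/865 (A(t) = 6*(-t**2/865) = -6*t**2/865)
A(Q(X, 10)) - Z = -6*(2*(-15))**2/865 - 1*(-137316) = -6/865*(-30)**2 + 137316 = -6/865*900 + 137316 = -1080/173 + 137316 = 23754588/173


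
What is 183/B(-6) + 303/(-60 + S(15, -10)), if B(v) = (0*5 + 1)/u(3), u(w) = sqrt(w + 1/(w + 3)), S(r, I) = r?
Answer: -101/15 + 61*sqrt(114)/2 ≈ 318.92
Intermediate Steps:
u(w) = sqrt(w + 1/(3 + w))
B(v) = sqrt(114)/19 (B(v) = (0*5 + 1)/(sqrt((1 + 3*(3 + 3))/(3 + 3))) = (0 + 1)/(sqrt((1 + 3*6)/6)) = 1/sqrt((1 + 18)/6) = 1/sqrt((1/6)*19) = 1/sqrt(19/6) = 1/(sqrt(114)/6) = 1*(sqrt(114)/19) = sqrt(114)/19)
183/B(-6) + 303/(-60 + S(15, -10)) = 183/((sqrt(114)/19)) + 303/(-60 + 15) = 183*(sqrt(114)/6) + 303/(-45) = 61*sqrt(114)/2 + 303*(-1/45) = 61*sqrt(114)/2 - 101/15 = -101/15 + 61*sqrt(114)/2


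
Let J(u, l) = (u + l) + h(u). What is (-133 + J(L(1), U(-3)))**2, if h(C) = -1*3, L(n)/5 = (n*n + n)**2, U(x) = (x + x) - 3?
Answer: 15625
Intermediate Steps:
U(x) = -3 + 2*x (U(x) = 2*x - 3 = -3 + 2*x)
L(n) = 5*(n + n**2)**2 (L(n) = 5*(n*n + n)**2 = 5*(n**2 + n)**2 = 5*(n + n**2)**2)
h(C) = -3
J(u, l) = -3 + l + u (J(u, l) = (u + l) - 3 = (l + u) - 3 = -3 + l + u)
(-133 + J(L(1), U(-3)))**2 = (-133 + (-3 + (-3 + 2*(-3)) + 5*1**2*(1 + 1)**2))**2 = (-133 + (-3 + (-3 - 6) + 5*1*2**2))**2 = (-133 + (-3 - 9 + 5*1*4))**2 = (-133 + (-3 - 9 + 20))**2 = (-133 + 8)**2 = (-125)**2 = 15625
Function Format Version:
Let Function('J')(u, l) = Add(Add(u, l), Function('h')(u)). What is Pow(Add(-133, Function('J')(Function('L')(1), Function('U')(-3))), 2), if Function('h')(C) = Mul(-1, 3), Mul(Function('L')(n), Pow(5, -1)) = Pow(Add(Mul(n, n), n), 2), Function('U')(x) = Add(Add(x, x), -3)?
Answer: 15625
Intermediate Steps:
Function('U')(x) = Add(-3, Mul(2, x)) (Function('U')(x) = Add(Mul(2, x), -3) = Add(-3, Mul(2, x)))
Function('L')(n) = Mul(5, Pow(Add(n, Pow(n, 2)), 2)) (Function('L')(n) = Mul(5, Pow(Add(Mul(n, n), n), 2)) = Mul(5, Pow(Add(Pow(n, 2), n), 2)) = Mul(5, Pow(Add(n, Pow(n, 2)), 2)))
Function('h')(C) = -3
Function('J')(u, l) = Add(-3, l, u) (Function('J')(u, l) = Add(Add(u, l), -3) = Add(Add(l, u), -3) = Add(-3, l, u))
Pow(Add(-133, Function('J')(Function('L')(1), Function('U')(-3))), 2) = Pow(Add(-133, Add(-3, Add(-3, Mul(2, -3)), Mul(5, Pow(1, 2), Pow(Add(1, 1), 2)))), 2) = Pow(Add(-133, Add(-3, Add(-3, -6), Mul(5, 1, Pow(2, 2)))), 2) = Pow(Add(-133, Add(-3, -9, Mul(5, 1, 4))), 2) = Pow(Add(-133, Add(-3, -9, 20)), 2) = Pow(Add(-133, 8), 2) = Pow(-125, 2) = 15625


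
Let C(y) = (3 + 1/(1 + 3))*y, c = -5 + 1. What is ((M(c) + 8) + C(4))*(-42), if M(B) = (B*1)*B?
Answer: -1554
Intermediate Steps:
c = -4
C(y) = 13*y/4 (C(y) = (3 + 1/4)*y = 13*y/4)
M(B) = B**2 (M(B) = B*B = B**2)
((M(c) + 8) + C(4))*(-42) = (((-4)**2 + 8) + (13/4)*4)*(-42) = ((16 + 8) + 13)*(-42) = (24 + 13)*(-42) = 37*(-42) = -1554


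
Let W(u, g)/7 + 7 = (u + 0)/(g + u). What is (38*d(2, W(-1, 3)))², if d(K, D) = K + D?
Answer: 3682561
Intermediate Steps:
W(u, g) = -49 + 7*u/(g + u) (W(u, g) = -49 + 7*((u + 0)/(g + u)) = -49 + 7*(u/(g + u)) = -49 + 7*u/(g + u))
d(K, D) = D + K
(38*d(2, W(-1, 3)))² = (38*(7*(-7*3 - 6*(-1))/(3 - 1) + 2))² = (38*(7*(-21 + 6)/2 + 2))² = (38*(7*(½)*(-15) + 2))² = (38*(-105/2 + 2))² = (38*(-101/2))² = (-1919)² = 3682561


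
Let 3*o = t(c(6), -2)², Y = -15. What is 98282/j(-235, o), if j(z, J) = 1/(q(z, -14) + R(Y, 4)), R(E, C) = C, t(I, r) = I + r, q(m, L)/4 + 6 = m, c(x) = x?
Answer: -94350720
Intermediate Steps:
q(m, L) = -24 + 4*m
o = 16/3 (o = (6 - 2)²/3 = (⅓)*4² = (⅓)*16 = 16/3 ≈ 5.3333)
j(z, J) = 1/(-20 + 4*z) (j(z, J) = 1/((-24 + 4*z) + 4) = 1/(-20 + 4*z))
98282/j(-235, o) = 98282/((1/(4*(-5 - 235)))) = 98282/(((¼)/(-240))) = 98282/(((¼)*(-1/240))) = 98282/(-1/960) = 98282*(-960) = -94350720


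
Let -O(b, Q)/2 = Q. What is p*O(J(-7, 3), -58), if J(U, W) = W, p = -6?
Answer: -696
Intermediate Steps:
O(b, Q) = -2*Q
p*O(J(-7, 3), -58) = -(-12)*(-58) = -6*116 = -696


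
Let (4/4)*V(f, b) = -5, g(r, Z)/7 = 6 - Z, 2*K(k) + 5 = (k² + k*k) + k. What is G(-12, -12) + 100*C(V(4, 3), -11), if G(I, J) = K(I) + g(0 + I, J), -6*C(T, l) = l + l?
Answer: 3769/6 ≈ 628.17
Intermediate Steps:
K(k) = -5/2 + k² + k/2 (K(k) = -5/2 + ((k² + k*k) + k)/2 = -5/2 + ((k² + k²) + k)/2 = -5/2 + (2*k² + k)/2 = -5/2 + (k + 2*k²)/2 = -5/2 + (k² + k/2) = -5/2 + k² + k/2)
g(r, Z) = 42 - 7*Z (g(r, Z) = 7*(6 - Z) = 42 - 7*Z)
V(f, b) = -5
C(T, l) = -l/3 (C(T, l) = -(l + l)/6 = -l/3)
G(I, J) = 79/2 + I² + I/2 - 7*J (G(I, J) = (-5/2 + I² + I/2) + (42 - 7*J) = 79/2 + I² + I/2 - 7*J)
G(-12, -12) + 100*C(V(4, 3), -11) = (79/2 + (-12)² + (½)*(-12) - 7*(-12)) + 100*(-⅓*(-11)) = (79/2 + 144 - 6 + 84) + 100*(11/3) = 523/2 + 1100/3 = 3769/6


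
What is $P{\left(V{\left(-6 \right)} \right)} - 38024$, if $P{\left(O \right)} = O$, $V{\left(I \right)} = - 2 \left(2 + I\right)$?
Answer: $-38016$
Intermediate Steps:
$V{\left(I \right)} = -4 - 2 I$
$P{\left(V{\left(-6 \right)} \right)} - 38024 = \left(-4 - -12\right) - 38024 = \left(-4 + 12\right) - 38024 = 8 - 38024 = -38016$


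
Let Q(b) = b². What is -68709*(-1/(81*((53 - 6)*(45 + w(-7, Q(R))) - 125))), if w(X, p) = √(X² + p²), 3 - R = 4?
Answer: 4557697/10394055 - 1076441*√2/20788110 ≈ 0.36526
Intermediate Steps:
R = -1 (R = 3 - 1*4 = 3 - 4 = -1)
-68709*(-1/(81*((53 - 6)*(45 + w(-7, Q(R))) - 125))) = -68709*(-1/(81*((53 - 6)*(45 + √((-7)² + ((-1)²)²)) - 125))) = -68709*(-1/(81*(47*(45 + √(49 + 1²)) - 125))) = -68709*(-1/(81*(47*(45 + √(49 + 1)) - 125))) = -68709*(-1/(81*(47*(45 + √50) - 125))) = -68709*(-1/(81*(47*(45 + 5*√2) - 125))) = -68709*(-1/(81*((2115 + 235*√2) - 125))) = -68709*(-1/(81*(1990 + 235*√2))) = -68709/(-161190 - 19035*√2)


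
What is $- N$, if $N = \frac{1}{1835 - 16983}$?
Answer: $\frac{1}{15148} \approx 6.6015 \cdot 10^{-5}$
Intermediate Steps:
$N = - \frac{1}{15148}$ ($N = \frac{1}{-15148} = - \frac{1}{15148} \approx -6.6015 \cdot 10^{-5}$)
$- N = \left(-1\right) \left(- \frac{1}{15148}\right) = \frac{1}{15148}$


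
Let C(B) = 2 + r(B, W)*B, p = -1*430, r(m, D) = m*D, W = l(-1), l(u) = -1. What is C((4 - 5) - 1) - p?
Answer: 428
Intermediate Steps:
W = -1
r(m, D) = D*m
p = -430
C(B) = 2 - B² (C(B) = 2 + (-B)*B = 2 - B²)
C((4 - 5) - 1) - p = (2 - ((4 - 5) - 1)²) - 1*(-430) = (2 - (-1 - 1)²) + 430 = (2 - 1*(-2)²) + 430 = (2 - 1*4) + 430 = (2 - 4) + 430 = -2 + 430 = 428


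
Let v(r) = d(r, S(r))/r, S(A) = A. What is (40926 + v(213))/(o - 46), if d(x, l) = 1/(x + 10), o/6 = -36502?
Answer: -1943944075/10405035942 ≈ -0.18683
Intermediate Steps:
o = -219012 (o = 6*(-36502) = -219012)
d(x, l) = 1/(10 + x)
v(r) = 1/(r*(10 + r)) (v(r) = 1/((10 + r)*r) = 1/(r*(10 + r)))
(40926 + v(213))/(o - 46) = (40926 + 1/(213*(10 + 213)))/(-219012 - 46) = (40926 + (1/213)/223)/(-219058) = (40926 + (1/213)*(1/223))*(-1/219058) = (40926 + 1/47499)*(-1/219058) = (1943944075/47499)*(-1/219058) = -1943944075/10405035942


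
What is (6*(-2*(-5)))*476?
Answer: 28560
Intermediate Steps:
(6*(-2*(-5)))*476 = (6*10)*476 = 60*476 = 28560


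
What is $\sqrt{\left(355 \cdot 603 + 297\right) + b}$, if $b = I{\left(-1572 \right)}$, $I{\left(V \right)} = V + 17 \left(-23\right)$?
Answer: $\sqrt{212399} \approx 460.87$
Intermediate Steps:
$I{\left(V \right)} = -391 + V$ ($I{\left(V \right)} = V - 391 = -391 + V$)
$b = -1963$ ($b = -391 - 1572 = -1963$)
$\sqrt{\left(355 \cdot 603 + 297\right) + b} = \sqrt{\left(355 \cdot 603 + 297\right) - 1963} = \sqrt{\left(214065 + 297\right) - 1963} = \sqrt{214362 - 1963} = \sqrt{212399}$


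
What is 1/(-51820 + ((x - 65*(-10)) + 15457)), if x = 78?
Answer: -1/35635 ≈ -2.8062e-5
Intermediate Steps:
1/(-51820 + ((x - 65*(-10)) + 15457)) = 1/(-51820 + ((78 - 65*(-10)) + 15457)) = 1/(-51820 + ((78 + 650) + 15457)) = 1/(-51820 + (728 + 15457)) = 1/(-51820 + 16185) = 1/(-35635) = -1/35635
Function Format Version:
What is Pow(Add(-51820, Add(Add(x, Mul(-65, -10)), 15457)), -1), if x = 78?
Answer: Rational(-1, 35635) ≈ -2.8062e-5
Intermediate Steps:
Pow(Add(-51820, Add(Add(x, Mul(-65, -10)), 15457)), -1) = Pow(Add(-51820, Add(Add(78, Mul(-65, -10)), 15457)), -1) = Pow(Add(-51820, Add(Add(78, 650), 15457)), -1) = Pow(Add(-51820, Add(728, 15457)), -1) = Pow(Add(-51820, 16185), -1) = Pow(-35635, -1) = Rational(-1, 35635)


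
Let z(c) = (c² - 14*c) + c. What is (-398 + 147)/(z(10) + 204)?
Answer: -251/174 ≈ -1.4425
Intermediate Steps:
z(c) = c² - 13*c
(-398 + 147)/(z(10) + 204) = (-398 + 147)/(10*(-13 + 10) + 204) = -251/(10*(-3) + 204) = -251/(-30 + 204) = -251/174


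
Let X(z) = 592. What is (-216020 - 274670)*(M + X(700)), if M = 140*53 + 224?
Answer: -4041322840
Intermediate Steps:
M = 7644 (M = 7420 + 224 = 7644)
(-216020 - 274670)*(M + X(700)) = (-216020 - 274670)*(7644 + 592) = -490690*8236 = -4041322840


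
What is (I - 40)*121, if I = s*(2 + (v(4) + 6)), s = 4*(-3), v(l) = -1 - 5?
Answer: -7744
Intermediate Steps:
v(l) = -6
s = -12
I = -24 (I = -12*(2 + (-6 + 6)) = -12*(2 + 0) = -12*2 = -24)
(I - 40)*121 = (-24 - 40)*121 = -64*121 = -7744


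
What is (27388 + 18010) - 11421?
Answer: 33977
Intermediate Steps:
(27388 + 18010) - 11421 = 45398 - 11421 = 33977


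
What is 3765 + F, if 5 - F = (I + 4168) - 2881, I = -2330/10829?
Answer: 26890737/10829 ≈ 2483.2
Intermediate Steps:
I = -2330/10829 (I = -2330*1/10829 = -2330/10829 ≈ -0.21516)
F = -13880448/10829 (F = 5 - ((-2330/10829 + 4168) - 2881) = 5 - (45132942/10829 - 2881) = 5 - 1*13934593/10829 = 5 - 13934593/10829 = -13880448/10829 ≈ -1281.8)
3765 + F = 3765 - 13880448/10829 = 26890737/10829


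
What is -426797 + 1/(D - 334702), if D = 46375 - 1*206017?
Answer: -210984536169/494344 ≈ -4.2680e+5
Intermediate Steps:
D = -159642 (D = 46375 - 206017 = -159642)
-426797 + 1/(D - 334702) = -426797 + 1/(-159642 - 334702) = -426797 + 1/(-494344) = -426797 - 1/494344 = -210984536169/494344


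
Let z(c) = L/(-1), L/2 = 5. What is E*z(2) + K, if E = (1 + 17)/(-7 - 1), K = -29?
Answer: -13/2 ≈ -6.5000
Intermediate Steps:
L = 10 (L = 2*5 = 10)
E = -9/4 (E = 18/(-8) = 18*(-⅛) = -9/4 ≈ -2.2500)
z(c) = -10 (z(c) = 10/(-1) = 10*(-1) = -10)
E*z(2) + K = -9/4*(-10) - 29 = 45/2 - 29 = -13/2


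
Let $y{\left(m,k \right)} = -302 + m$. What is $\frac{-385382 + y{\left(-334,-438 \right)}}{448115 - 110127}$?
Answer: $- \frac{193009}{168994} \approx -1.1421$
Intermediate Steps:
$\frac{-385382 + y{\left(-334,-438 \right)}}{448115 - 110127} = \frac{-385382 - 636}{448115 - 110127} = \frac{-385382 - 636}{337988} = \left(-386018\right) \frac{1}{337988} = - \frac{193009}{168994}$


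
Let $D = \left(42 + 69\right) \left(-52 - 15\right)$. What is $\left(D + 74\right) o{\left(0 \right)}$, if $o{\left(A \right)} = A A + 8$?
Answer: $-58904$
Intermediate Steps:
$o{\left(A \right)} = 8 + A^{2}$ ($o{\left(A \right)} = A^{2} + 8 = 8 + A^{2}$)
$D = -7437$ ($D = 111 \left(-67\right) = -7437$)
$\left(D + 74\right) o{\left(0 \right)} = \left(-7437 + 74\right) \left(8 + 0^{2}\right) = - 7363 \left(8 + 0\right) = \left(-7363\right) 8 = -58904$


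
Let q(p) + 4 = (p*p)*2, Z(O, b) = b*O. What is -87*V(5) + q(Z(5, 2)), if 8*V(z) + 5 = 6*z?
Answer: -607/8 ≈ -75.875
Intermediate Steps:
Z(O, b) = O*b
V(z) = -5/8 + 3*z/4 (V(z) = -5/8 + (6*z)/8 = -5/8 + 3*z/4)
q(p) = -4 + 2*p² (q(p) = -4 + (p*p)*2 = -4 + p²*2 = -4 + 2*p²)
-87*V(5) + q(Z(5, 2)) = -87*(-5/8 + (¾)*5) + (-4 + 2*(5*2)²) = -87*(-5/8 + 15/4) + (-4 + 2*10²) = -87*25/8 + (-4 + 2*100) = -2175/8 + (-4 + 200) = -2175/8 + 196 = -607/8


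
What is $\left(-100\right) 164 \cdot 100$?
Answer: $-1640000$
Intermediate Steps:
$\left(-100\right) 164 \cdot 100 = \left(-16400\right) 100 = -1640000$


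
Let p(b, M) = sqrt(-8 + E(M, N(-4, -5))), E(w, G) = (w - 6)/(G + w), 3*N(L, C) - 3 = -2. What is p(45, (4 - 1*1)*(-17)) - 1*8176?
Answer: -8176 + I*sqrt(110)/4 ≈ -8176.0 + 2.622*I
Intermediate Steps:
N(L, C) = 1/3 (N(L, C) = 1 + (1/3)*(-2) = 1 - 2/3 = 1/3)
E(w, G) = (-6 + w)/(G + w)
p(b, M) = sqrt(-8 + (-6 + M)/(1/3 + M))
p(45, (4 - 1*1)*(-17)) - 1*8176 = sqrt((-26 - 21*(4 - 1*1)*(-17))/(1 + 3*((4 - 1*1)*(-17)))) - 1*8176 = sqrt((-26 - 21*(4 - 1)*(-17))/(1 + 3*((4 - 1)*(-17)))) - 8176 = sqrt((-26 - 63*(-17))/(1 + 3*(3*(-17)))) - 8176 = sqrt((-26 - 21*(-51))/(1 + 3*(-51))) - 8176 = sqrt((-26 + 1071)/(1 - 153)) - 8176 = sqrt(1045/(-152)) - 8176 = sqrt(-1/152*1045) - 8176 = sqrt(-55/8) - 8176 = I*sqrt(110)/4 - 8176 = -8176 + I*sqrt(110)/4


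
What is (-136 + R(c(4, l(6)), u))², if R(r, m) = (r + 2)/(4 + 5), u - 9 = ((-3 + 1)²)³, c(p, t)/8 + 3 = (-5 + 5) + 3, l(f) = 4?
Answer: 1493284/81 ≈ 18436.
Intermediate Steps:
c(p, t) = 0 (c(p, t) = -24 + 8*((-5 + 5) + 3) = -24 + 8*(0 + 3) = -24 + 8*3 = -24 + 24 = 0)
u = 73 (u = 9 + ((-3 + 1)²)³ = 9 + ((-2)²)³ = 9 + 4³ = 9 + 64 = 73)
R(r, m) = 2/9 + r/9 (R(r, m) = (2 + r)/9 = (2 + r)*(⅑) = 2/9 + r/9)
(-136 + R(c(4, l(6)), u))² = (-136 + (2/9 + (⅑)*0))² = (-136 + (2/9 + 0))² = (-136 + 2/9)² = (-1222/9)² = 1493284/81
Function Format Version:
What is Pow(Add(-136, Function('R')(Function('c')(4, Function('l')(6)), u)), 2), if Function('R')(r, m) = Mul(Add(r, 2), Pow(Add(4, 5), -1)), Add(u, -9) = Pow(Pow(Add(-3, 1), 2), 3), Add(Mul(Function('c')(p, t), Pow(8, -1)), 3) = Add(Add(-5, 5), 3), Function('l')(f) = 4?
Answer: Rational(1493284, 81) ≈ 18436.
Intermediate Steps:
Function('c')(p, t) = 0 (Function('c')(p, t) = Add(-24, Mul(8, Add(Add(-5, 5), 3))) = Add(-24, Mul(8, Add(0, 3))) = Add(-24, Mul(8, 3)) = Add(-24, 24) = 0)
u = 73 (u = Add(9, Pow(Pow(Add(-3, 1), 2), 3)) = Add(9, Pow(Pow(-2, 2), 3)) = Add(9, Pow(4, 3)) = Add(9, 64) = 73)
Function('R')(r, m) = Add(Rational(2, 9), Mul(Rational(1, 9), r)) (Function('R')(r, m) = Mul(Add(2, r), Pow(9, -1)) = Mul(Add(2, r), Rational(1, 9)) = Add(Rational(2, 9), Mul(Rational(1, 9), r)))
Pow(Add(-136, Function('R')(Function('c')(4, Function('l')(6)), u)), 2) = Pow(Add(-136, Add(Rational(2, 9), Mul(Rational(1, 9), 0))), 2) = Pow(Add(-136, Add(Rational(2, 9), 0)), 2) = Pow(Add(-136, Rational(2, 9)), 2) = Pow(Rational(-1222, 9), 2) = Rational(1493284, 81)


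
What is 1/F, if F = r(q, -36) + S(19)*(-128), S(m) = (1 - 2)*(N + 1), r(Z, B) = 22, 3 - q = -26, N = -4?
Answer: -1/362 ≈ -0.0027624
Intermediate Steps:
q = 29 (q = 3 - 1*(-26) = 3 + 26 = 29)
S(m) = 3 (S(m) = (1 - 2)*(-4 + 1) = -1*(-3) = 3)
F = -362 (F = 22 + 3*(-128) = 22 - 384 = -362)
1/F = 1/(-362) = -1/362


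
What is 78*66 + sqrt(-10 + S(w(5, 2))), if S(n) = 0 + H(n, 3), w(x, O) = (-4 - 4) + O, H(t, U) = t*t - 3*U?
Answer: 5148 + sqrt(17) ≈ 5152.1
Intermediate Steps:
H(t, U) = t**2 - 3*U
w(x, O) = -8 + O
S(n) = -9 + n**2 (S(n) = 0 + (n**2 - 3*3) = 0 + (n**2 - 9) = 0 + (-9 + n**2) = -9 + n**2)
78*66 + sqrt(-10 + S(w(5, 2))) = 78*66 + sqrt(-10 + (-9 + (-8 + 2)**2)) = 5148 + sqrt(-10 + (-9 + (-6)**2)) = 5148 + sqrt(-10 + (-9 + 36)) = 5148 + sqrt(-10 + 27) = 5148 + sqrt(17)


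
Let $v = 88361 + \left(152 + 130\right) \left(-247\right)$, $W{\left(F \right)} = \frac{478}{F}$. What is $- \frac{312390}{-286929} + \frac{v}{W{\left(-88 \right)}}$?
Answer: $- \frac{8744403486}{2539853} \approx -3442.9$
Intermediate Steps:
$v = 18707$ ($v = 88361 + 282 \left(-247\right) = 88361 - 69654 = 18707$)
$- \frac{312390}{-286929} + \frac{v}{W{\left(-88 \right)}} = - \frac{312390}{-286929} + \frac{18707}{478 \frac{1}{-88}} = \left(-312390\right) \left(- \frac{1}{286929}\right) + \frac{18707}{478 \left(- \frac{1}{88}\right)} = \frac{11570}{10627} + \frac{18707}{- \frac{239}{44}} = \frac{11570}{10627} + 18707 \left(- \frac{44}{239}\right) = \frac{11570}{10627} - \frac{823108}{239} = - \frac{8744403486}{2539853}$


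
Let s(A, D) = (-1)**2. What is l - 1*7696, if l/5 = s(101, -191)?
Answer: -7691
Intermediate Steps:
s(A, D) = 1
l = 5 (l = 5*1 = 5)
l - 1*7696 = 5 - 1*7696 = 5 - 7696 = -7691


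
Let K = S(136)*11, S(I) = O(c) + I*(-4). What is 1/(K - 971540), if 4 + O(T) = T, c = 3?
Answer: -1/977535 ≈ -1.0230e-6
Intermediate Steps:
O(T) = -4 + T
S(I) = -1 - 4*I (S(I) = (-4 + 3) + I*(-4) = -1 - 4*I)
K = -5995 (K = (-1 - 4*136)*11 = (-1 - 544)*11 = -545*11 = -5995)
1/(K - 971540) = 1/(-5995 - 971540) = 1/(-977535) = -1/977535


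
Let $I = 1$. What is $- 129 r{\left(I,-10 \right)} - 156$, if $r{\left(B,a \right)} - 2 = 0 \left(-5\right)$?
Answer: $-414$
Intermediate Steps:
$r{\left(B,a \right)} = 2$ ($r{\left(B,a \right)} = 2 + 0 \left(-5\right) = 2 + 0 = 2$)
$- 129 r{\left(I,-10 \right)} - 156 = \left(-129\right) 2 - 156 = -258 - 156 = -414$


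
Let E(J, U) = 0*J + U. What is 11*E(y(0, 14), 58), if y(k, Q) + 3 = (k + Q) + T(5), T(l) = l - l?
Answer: 638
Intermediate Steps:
T(l) = 0
y(k, Q) = -3 + Q + k (y(k, Q) = -3 + ((k + Q) + 0) = -3 + ((Q + k) + 0) = -3 + (Q + k) = -3 + Q + k)
E(J, U) = U (E(J, U) = 0 + U = U)
11*E(y(0, 14), 58) = 11*58 = 638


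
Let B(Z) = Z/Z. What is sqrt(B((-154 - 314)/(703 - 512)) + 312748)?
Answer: sqrt(312749) ≈ 559.24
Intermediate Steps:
B(Z) = 1
sqrt(B((-154 - 314)/(703 - 512)) + 312748) = sqrt(1 + 312748) = sqrt(312749)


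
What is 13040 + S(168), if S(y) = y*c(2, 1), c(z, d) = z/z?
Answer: 13208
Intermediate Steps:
c(z, d) = 1
S(y) = y (S(y) = y*1 = y)
13040 + S(168) = 13040 + 168 = 13208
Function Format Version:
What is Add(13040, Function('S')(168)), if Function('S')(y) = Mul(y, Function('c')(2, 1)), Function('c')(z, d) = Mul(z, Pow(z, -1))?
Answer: 13208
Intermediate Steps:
Function('c')(z, d) = 1
Function('S')(y) = y (Function('S')(y) = Mul(y, 1) = y)
Add(13040, Function('S')(168)) = Add(13040, 168) = 13208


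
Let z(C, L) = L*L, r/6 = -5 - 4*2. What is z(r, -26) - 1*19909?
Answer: -19233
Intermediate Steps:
r = -78 (r = 6*(-5 - 4*2) = 6*(-5 - 8) = 6*(-13) = -78)
z(C, L) = L**2
z(r, -26) - 1*19909 = (-26)**2 - 1*19909 = 676 - 19909 = -19233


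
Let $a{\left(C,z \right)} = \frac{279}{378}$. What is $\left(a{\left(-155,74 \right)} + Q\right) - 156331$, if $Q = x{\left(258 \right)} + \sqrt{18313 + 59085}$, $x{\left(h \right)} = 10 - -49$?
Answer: $- \frac{6563393}{42} + \sqrt{77398} \approx -1.5599 \cdot 10^{5}$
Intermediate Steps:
$x{\left(h \right)} = 59$ ($x{\left(h \right)} = 10 + 49 = 59$)
$a{\left(C,z \right)} = \frac{31}{42}$ ($a{\left(C,z \right)} = 279 \cdot \frac{1}{378} = \frac{31}{42}$)
$Q = 59 + \sqrt{77398}$ ($Q = 59 + \sqrt{18313 + 59085} = 59 + \sqrt{77398} \approx 337.21$)
$\left(a{\left(-155,74 \right)} + Q\right) - 156331 = \left(\frac{31}{42} + \left(59 + \sqrt{77398}\right)\right) - 156331 = \left(\frac{2509}{42} + \sqrt{77398}\right) - 156331 = - \frac{6563393}{42} + \sqrt{77398}$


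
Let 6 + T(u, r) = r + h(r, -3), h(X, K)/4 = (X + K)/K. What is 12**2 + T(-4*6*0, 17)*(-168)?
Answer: 1432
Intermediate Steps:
h(X, K) = 4*(K + X)/K (h(X, K) = 4*((X + K)/K) = 4*((K + X)/K) = 4*(K + X)/K)
T(u, r) = -2 - r/3 (T(u, r) = -6 + (r + (4 + 4*r/(-3))) = -6 + (r + (4 + 4*r*(-1/3))) = -6 + (r + (4 - 4*r/3)) = -6 + (4 - r/3) = -2 - r/3)
12**2 + T(-4*6*0, 17)*(-168) = 12**2 + (-2 - 1/3*17)*(-168) = 144 + (-2 - 17/3)*(-168) = 144 - 23/3*(-168) = 144 + 1288 = 1432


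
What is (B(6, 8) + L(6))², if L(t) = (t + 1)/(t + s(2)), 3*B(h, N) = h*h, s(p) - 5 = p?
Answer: 26569/169 ≈ 157.21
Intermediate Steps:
s(p) = 5 + p
B(h, N) = h²/3 (B(h, N) = (h*h)/3 = h²/3)
L(t) = (1 + t)/(7 + t) (L(t) = (t + 1)/(t + (5 + 2)) = (1 + t)/(t + 7) = (1 + t)/(7 + t))
(B(6, 8) + L(6))² = ((⅓)*6² + (1 + 6)/(7 + 6))² = ((⅓)*36 + 7/13)² = (12 + (1/13)*7)² = (12 + 7/13)² = (163/13)² = 26569/169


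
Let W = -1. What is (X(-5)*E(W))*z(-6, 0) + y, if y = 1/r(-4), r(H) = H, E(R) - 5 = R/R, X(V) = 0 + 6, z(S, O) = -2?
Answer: -289/4 ≈ -72.250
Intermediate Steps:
X(V) = 6
E(R) = 6 (E(R) = 5 + R/R = 5 + 1 = 6)
y = -1/4 (y = 1/(-4) = -1/4 ≈ -0.25000)
(X(-5)*E(W))*z(-6, 0) + y = (6*6)*(-2) - 1/4 = 36*(-2) - 1/4 = -72 - 1/4 = -289/4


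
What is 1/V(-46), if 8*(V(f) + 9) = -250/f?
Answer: -184/1531 ≈ -0.12018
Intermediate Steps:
V(f) = -9 - 125/(4*f) (V(f) = -9 + (-250/f)/8 = -9 - 125/(4*f))
1/V(-46) = 1/(-9 - 125/4/(-46)) = 1/(-9 - 125/4*(-1/46)) = 1/(-9 + 125/184) = 1/(-1531/184) = -184/1531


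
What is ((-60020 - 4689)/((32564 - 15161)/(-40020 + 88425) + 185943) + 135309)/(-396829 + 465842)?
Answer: 405952490827039/207052533863378 ≈ 1.9606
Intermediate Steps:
((-60020 - 4689)/((32564 - 15161)/(-40020 + 88425) + 185943) + 135309)/(-396829 + 465842) = (-64709/(17403/48405 + 185943) + 135309)/69013 = (-64709/(17403*(1/48405) + 185943) + 135309)*(1/69013) = (-64709/(5801/16135 + 185943) + 135309)*(1/69013) = (-64709/3000196106/16135 + 135309)*(1/69013) = (-64709*16135/3000196106 + 135309)*(1/69013) = (-1044079715/3000196106 + 135309)*(1/69013) = (405952490827039/3000196106)*(1/69013) = 405952490827039/207052533863378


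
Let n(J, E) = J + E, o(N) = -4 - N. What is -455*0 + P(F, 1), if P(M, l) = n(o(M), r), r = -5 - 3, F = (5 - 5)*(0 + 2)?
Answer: -12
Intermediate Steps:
F = 0 (F = 0*2 = 0)
r = -8
n(J, E) = E + J
P(M, l) = -12 - M (P(M, l) = -8 + (-4 - M) = -12 - M)
-455*0 + P(F, 1) = -455*0 + (-12 - 1*0) = -35*0 + (-12 + 0) = 0 - 12 = -12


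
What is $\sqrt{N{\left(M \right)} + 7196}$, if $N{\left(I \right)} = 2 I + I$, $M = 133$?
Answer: $7 \sqrt{155} \approx 87.149$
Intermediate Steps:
$N{\left(I \right)} = 3 I$
$\sqrt{N{\left(M \right)} + 7196} = \sqrt{3 \cdot 133 + 7196} = \sqrt{399 + 7196} = \sqrt{7595} = 7 \sqrt{155}$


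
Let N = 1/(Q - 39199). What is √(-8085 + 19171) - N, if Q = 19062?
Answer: 1/20137 + √11086 ≈ 105.29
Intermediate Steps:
N = -1/20137 (N = 1/(19062 - 39199) = 1/(-20137) = -1/20137 ≈ -4.9660e-5)
√(-8085 + 19171) - N = √(-8085 + 19171) - 1*(-1/20137) = √11086 + 1/20137 = 1/20137 + √11086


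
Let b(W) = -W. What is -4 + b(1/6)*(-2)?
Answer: -11/3 ≈ -3.6667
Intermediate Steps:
-4 + b(1/6)*(-2) = -4 - 1/6*(-2) = -4 + 1/3 = -11/3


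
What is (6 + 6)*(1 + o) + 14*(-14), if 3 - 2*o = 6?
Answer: -202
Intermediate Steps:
o = -3/2 (o = 3/2 - 1/2*6 = 3/2 - 3 = -3/2 ≈ -1.5000)
(6 + 6)*(1 + o) + 14*(-14) = (6 + 6)*(1 - 3/2) + 14*(-14) = 12*(-1/2) - 196 = -6 - 196 = -202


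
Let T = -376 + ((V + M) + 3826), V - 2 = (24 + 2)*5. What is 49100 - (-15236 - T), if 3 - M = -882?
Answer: 68803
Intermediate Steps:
M = 885 (M = 3 - 1*(-882) = 3 + 882 = 885)
V = 132 (V = 2 + (24 + 2)*5 = 2 + 26*5 = 2 + 130 = 132)
T = 4467 (T = -376 + ((132 + 885) + 3826) = -376 + (1017 + 3826) = -376 + 4843 = 4467)
49100 - (-15236 - T) = 49100 - (-15236 - 1*4467) = 49100 - (-15236 - 4467) = 49100 - 1*(-19703) = 49100 + 19703 = 68803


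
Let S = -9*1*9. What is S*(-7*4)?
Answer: 2268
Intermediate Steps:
S = -81 (S = -9*9 = -81)
S*(-7*4) = -(-567)*4 = -81*(-28) = 2268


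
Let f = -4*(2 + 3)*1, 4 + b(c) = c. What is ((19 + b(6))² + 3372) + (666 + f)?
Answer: 4459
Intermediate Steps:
b(c) = -4 + c
f = -20 (f = -4*5*1 = -20*1 = -20)
((19 + b(6))² + 3372) + (666 + f) = ((19 + (-4 + 6))² + 3372) + (666 - 20) = ((19 + 2)² + 3372) + 646 = (21² + 3372) + 646 = (441 + 3372) + 646 = 3813 + 646 = 4459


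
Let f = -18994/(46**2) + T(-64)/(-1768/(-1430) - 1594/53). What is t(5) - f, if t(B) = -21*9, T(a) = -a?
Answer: -7907125105/44470914 ≈ -177.80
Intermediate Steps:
t(B) = -189
f = -497877641/44470914 (f = -18994/(46**2) + (-1*(-64))/(-1768/(-1430) - 1594/53) = -18994/2116 + 64/(-1768*(-1/1430) - 1594*1/53) = -18994*1/2116 + 64/(68/55 - 1594/53) = -9497/1058 + 64/(-84066/2915) = -9497/1058 + 64*(-2915/84066) = -9497/1058 - 93280/42033 = -497877641/44470914 ≈ -11.196)
t(5) - f = -189 - 1*(-497877641/44470914) = -189 + 497877641/44470914 = -7907125105/44470914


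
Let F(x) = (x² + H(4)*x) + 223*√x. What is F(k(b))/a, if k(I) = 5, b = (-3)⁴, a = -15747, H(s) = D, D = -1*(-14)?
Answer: -95/15747 - 223*√5/15747 ≈ -0.037699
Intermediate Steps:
D = 14
H(s) = 14
b = 81
F(x) = x² + 14*x + 223*√x (F(x) = (x² + 14*x) + 223*√x = x² + 14*x + 223*√x)
F(k(b))/a = (5² + 14*5 + 223*√5)/(-15747) = (25 + 70 + 223*√5)*(-1/15747) = (95 + 223*√5)*(-1/15747) = -95/15747 - 223*√5/15747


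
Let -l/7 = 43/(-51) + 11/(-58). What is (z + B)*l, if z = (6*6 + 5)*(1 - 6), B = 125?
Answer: -855400/1479 ≈ -578.36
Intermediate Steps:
l = 21385/2958 (l = -7*(43/(-51) + 11/(-58)) = -7*(43*(-1/51) + 11*(-1/58)) = -7*(-43/51 - 11/58) = -7*(-3055/2958) = 21385/2958 ≈ 7.2295)
z = -205 (z = (36 + 5)*(-5) = 41*(-5) = -205)
(z + B)*l = (-205 + 125)*(21385/2958) = -80*21385/2958 = -855400/1479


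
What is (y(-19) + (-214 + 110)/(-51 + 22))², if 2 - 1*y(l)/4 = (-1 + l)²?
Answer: 2121892096/841 ≈ 2.5231e+6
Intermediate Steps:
y(l) = 8 - 4*(-1 + l)²
(y(-19) + (-214 + 110)/(-51 + 22))² = ((8 - 4*(-1 - 19)²) + (-214 + 110)/(-51 + 22))² = ((8 - 4*(-20)²) - 104/(-29))² = ((8 - 4*400) - 104*(-1/29))² = ((8 - 1600) + 104/29)² = (-1592 + 104/29)² = (-46064/29)² = 2121892096/841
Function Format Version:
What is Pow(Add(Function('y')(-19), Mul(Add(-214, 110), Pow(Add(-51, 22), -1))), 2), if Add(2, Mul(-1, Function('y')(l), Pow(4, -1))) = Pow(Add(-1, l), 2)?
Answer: Rational(2121892096, 841) ≈ 2.5231e+6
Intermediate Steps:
Function('y')(l) = Add(8, Mul(-4, Pow(Add(-1, l), 2)))
Pow(Add(Function('y')(-19), Mul(Add(-214, 110), Pow(Add(-51, 22), -1))), 2) = Pow(Add(Add(8, Mul(-4, Pow(Add(-1, -19), 2))), Mul(Add(-214, 110), Pow(Add(-51, 22), -1))), 2) = Pow(Add(Add(8, Mul(-4, Pow(-20, 2))), Mul(-104, Pow(-29, -1))), 2) = Pow(Add(Add(8, Mul(-4, 400)), Mul(-104, Rational(-1, 29))), 2) = Pow(Add(Add(8, -1600), Rational(104, 29)), 2) = Pow(Add(-1592, Rational(104, 29)), 2) = Pow(Rational(-46064, 29), 2) = Rational(2121892096, 841)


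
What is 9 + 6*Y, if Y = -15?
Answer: -81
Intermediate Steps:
9 + 6*Y = 9 + 6*(-15) = 9 - 90 = -81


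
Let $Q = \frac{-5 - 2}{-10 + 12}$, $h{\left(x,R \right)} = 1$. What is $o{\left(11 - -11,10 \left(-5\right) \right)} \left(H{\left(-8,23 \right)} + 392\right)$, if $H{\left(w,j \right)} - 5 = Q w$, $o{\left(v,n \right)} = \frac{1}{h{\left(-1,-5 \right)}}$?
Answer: $425$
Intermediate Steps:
$Q = - \frac{7}{2} \approx -3.5$
$o{\left(v,n \right)} = 1$ ($o{\left(v,n \right)} = 1^{-1} = 1$)
$H{\left(w,j \right)} = 5 - \frac{7 w}{2}$
$o{\left(11 - -11,10 \left(-5\right) \right)} \left(H{\left(-8,23 \right)} + 392\right) = 1 \left(\left(5 - -28\right) + 392\right) = 1 \left(\left(5 + 28\right) + 392\right) = 1 \left(33 + 392\right) = 1 \cdot 425 = 425$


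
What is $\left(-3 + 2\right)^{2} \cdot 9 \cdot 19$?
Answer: $171$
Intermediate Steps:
$\left(-3 + 2\right)^{2} \cdot 9 \cdot 19 = \left(-1\right)^{2} \cdot 9 \cdot 19 = 1 \cdot 9 \cdot 19 = 9 \cdot 19 = 171$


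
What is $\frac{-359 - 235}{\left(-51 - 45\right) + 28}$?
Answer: $\frac{297}{34} \approx 8.7353$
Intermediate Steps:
$\frac{-359 - 235}{\left(-51 - 45\right) + 28} = - \frac{594}{-96 + 28} = - \frac{594}{-68} = \left(-594\right) \left(- \frac{1}{68}\right) = \frac{297}{34}$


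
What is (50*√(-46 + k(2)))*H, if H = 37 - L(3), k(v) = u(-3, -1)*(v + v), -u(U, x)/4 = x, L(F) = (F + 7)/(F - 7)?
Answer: 1975*I*√30 ≈ 10818.0*I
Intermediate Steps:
L(F) = (7 + F)/(-7 + F)
u(U, x) = -4*x
k(v) = 8*v (k(v) = (-4*(-1))*(v + v) = 4*(2*v) = 8*v)
H = 79/2 (H = 37 - (7 + 3)/(-7 + 3) = 37 - 10/(-4) = 37 - (-1)*10/4 = 37 - 1*(-5/2) = 37 + 5/2 = 79/2 ≈ 39.500)
(50*√(-46 + k(2)))*H = (50*√(-46 + 8*2))*(79/2) = (50*√(-46 + 16))*(79/2) = (50*√(-30))*(79/2) = (50*(I*√30))*(79/2) = (50*I*√30)*(79/2) = 1975*I*√30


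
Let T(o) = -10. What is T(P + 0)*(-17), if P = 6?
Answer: 170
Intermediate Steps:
T(P + 0)*(-17) = -10*(-17) = 170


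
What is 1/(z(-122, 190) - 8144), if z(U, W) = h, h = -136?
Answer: -1/8280 ≈ -0.00012077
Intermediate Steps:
z(U, W) = -136
1/(z(-122, 190) - 8144) = 1/(-136 - 8144) = 1/(-8280) = -1/8280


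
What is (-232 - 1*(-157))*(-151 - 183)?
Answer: 25050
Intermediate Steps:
(-232 - 1*(-157))*(-151 - 183) = (-232 + 157)*(-334) = -75*(-334) = 25050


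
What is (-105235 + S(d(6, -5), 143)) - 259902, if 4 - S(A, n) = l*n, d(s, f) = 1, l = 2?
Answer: -365419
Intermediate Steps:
S(A, n) = 4 - 2*n
(-105235 + S(d(6, -5), 143)) - 259902 = (-105235 + (4 - 2*143)) - 259902 = (-105235 + (4 - 286)) - 259902 = (-105235 - 282) - 259902 = -105517 - 259902 = -365419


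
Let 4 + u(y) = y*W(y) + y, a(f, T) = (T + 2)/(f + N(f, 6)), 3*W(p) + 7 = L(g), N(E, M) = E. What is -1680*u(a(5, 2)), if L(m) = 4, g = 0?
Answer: 6720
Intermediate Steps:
W(p) = -1 (W(p) = -7/3 + (1/3)*4 = -7/3 + 4/3 = -1)
a(f, T) = (2 + T)/(2*f) (a(f, T) = (T + 2)/(f + f) = (2 + T)/((2*f)) = (2 + T)*(1/(2*f)) = (2 + T)/(2*f))
u(y) = -4 (u(y) = -4 + (y*(-1) + y) = -4 + (-y + y) = -4 + 0 = -4)
-1680*u(a(5, 2)) = -1680*(-4) = 6720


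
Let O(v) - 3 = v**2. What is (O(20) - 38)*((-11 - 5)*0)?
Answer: 0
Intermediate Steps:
O(v) = 3 + v**2
(O(20) - 38)*((-11 - 5)*0) = ((3 + 20**2) - 38)*((-11 - 5)*0) = ((3 + 400) - 38)*(-16*0) = (403 - 38)*0 = 365*0 = 0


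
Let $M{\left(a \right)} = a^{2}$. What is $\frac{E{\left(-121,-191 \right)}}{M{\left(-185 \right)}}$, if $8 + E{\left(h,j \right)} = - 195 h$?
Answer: $\frac{23587}{34225} \approx 0.68917$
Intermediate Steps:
$E{\left(h,j \right)} = -8 - 195 h$
$\frac{E{\left(-121,-191 \right)}}{M{\left(-185 \right)}} = \frac{-8 - -23595}{\left(-185\right)^{2}} = \frac{-8 + 23595}{34225} = 23587 \cdot \frac{1}{34225} = \frac{23587}{34225}$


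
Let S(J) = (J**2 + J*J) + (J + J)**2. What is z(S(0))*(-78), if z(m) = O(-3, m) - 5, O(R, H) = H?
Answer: 390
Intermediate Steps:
S(J) = 6*J**2 (S(J) = (J**2 + J**2) + (2*J)**2 = 2*J**2 + 4*J**2 = 6*J**2)
z(m) = -5 + m (z(m) = m - 5 = -5 + m)
z(S(0))*(-78) = (-5 + 6*0**2)*(-78) = (-5 + 6*0)*(-78) = (-5 + 0)*(-78) = -5*(-78) = 390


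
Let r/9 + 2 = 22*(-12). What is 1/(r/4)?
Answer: -2/1197 ≈ -0.0016708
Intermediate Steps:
r = -2394 (r = -18 + 9*(22*(-12)) = -18 + 9*(-264) = -18 - 2376 = -2394)
1/(r/4) = 1/(-2394/4) = 1/(-2394*1/4) = 1/(-1197/2) = -2/1197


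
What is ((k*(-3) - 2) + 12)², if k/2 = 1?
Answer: 16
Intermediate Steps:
k = 2 (k = 2*1 = 2)
((k*(-3) - 2) + 12)² = ((2*(-3) - 2) + 12)² = ((-6 - 2) + 12)² = (-8 + 12)² = 4² = 16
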